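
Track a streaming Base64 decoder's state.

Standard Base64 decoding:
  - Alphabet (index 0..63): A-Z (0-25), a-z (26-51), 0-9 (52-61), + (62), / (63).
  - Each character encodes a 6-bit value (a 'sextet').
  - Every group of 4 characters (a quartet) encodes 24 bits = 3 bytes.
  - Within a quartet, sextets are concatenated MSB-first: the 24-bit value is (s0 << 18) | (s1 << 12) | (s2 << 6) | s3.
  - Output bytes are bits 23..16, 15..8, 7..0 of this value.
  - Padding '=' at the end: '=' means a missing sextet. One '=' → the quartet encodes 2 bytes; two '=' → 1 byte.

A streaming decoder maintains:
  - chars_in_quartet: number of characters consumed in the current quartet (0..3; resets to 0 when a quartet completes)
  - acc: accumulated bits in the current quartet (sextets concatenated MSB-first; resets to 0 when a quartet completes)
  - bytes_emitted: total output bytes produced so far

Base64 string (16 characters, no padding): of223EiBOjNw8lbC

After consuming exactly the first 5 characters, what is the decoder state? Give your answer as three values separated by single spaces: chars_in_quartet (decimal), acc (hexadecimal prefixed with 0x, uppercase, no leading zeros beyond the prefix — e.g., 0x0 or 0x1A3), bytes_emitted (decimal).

Answer: 1 0x37 3

Derivation:
After char 0 ('o'=40): chars_in_quartet=1 acc=0x28 bytes_emitted=0
After char 1 ('f'=31): chars_in_quartet=2 acc=0xA1F bytes_emitted=0
After char 2 ('2'=54): chars_in_quartet=3 acc=0x287F6 bytes_emitted=0
After char 3 ('2'=54): chars_in_quartet=4 acc=0xA1FDB6 -> emit A1 FD B6, reset; bytes_emitted=3
After char 4 ('3'=55): chars_in_quartet=1 acc=0x37 bytes_emitted=3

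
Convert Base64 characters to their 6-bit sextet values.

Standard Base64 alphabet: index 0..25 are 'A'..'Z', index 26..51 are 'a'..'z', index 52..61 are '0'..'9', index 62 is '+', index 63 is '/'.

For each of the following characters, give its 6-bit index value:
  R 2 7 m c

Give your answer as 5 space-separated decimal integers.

Answer: 17 54 59 38 28

Derivation:
'R': A..Z range, ord('R') − ord('A') = 17
'2': 0..9 range, 52 + ord('2') − ord('0') = 54
'7': 0..9 range, 52 + ord('7') − ord('0') = 59
'm': a..z range, 26 + ord('m') − ord('a') = 38
'c': a..z range, 26 + ord('c') − ord('a') = 28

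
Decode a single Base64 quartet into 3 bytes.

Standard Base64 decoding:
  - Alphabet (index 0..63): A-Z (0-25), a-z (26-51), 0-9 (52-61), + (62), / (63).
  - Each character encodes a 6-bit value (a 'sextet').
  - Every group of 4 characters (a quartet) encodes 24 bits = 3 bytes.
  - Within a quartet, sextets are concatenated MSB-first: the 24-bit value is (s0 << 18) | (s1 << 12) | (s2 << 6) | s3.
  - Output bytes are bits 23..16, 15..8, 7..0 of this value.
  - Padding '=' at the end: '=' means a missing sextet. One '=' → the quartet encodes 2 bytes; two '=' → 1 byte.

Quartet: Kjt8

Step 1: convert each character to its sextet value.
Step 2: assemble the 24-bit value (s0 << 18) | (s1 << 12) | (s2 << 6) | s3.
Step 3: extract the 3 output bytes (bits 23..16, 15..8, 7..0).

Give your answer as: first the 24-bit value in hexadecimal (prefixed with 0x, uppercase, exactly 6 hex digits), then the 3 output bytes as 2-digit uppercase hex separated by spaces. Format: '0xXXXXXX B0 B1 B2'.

Answer: 0x2A3B7C 2A 3B 7C

Derivation:
Sextets: K=10, j=35, t=45, 8=60
24-bit: (10<<18) | (35<<12) | (45<<6) | 60
      = 0x280000 | 0x023000 | 0x000B40 | 0x00003C
      = 0x2A3B7C
Bytes: (v>>16)&0xFF=2A, (v>>8)&0xFF=3B, v&0xFF=7C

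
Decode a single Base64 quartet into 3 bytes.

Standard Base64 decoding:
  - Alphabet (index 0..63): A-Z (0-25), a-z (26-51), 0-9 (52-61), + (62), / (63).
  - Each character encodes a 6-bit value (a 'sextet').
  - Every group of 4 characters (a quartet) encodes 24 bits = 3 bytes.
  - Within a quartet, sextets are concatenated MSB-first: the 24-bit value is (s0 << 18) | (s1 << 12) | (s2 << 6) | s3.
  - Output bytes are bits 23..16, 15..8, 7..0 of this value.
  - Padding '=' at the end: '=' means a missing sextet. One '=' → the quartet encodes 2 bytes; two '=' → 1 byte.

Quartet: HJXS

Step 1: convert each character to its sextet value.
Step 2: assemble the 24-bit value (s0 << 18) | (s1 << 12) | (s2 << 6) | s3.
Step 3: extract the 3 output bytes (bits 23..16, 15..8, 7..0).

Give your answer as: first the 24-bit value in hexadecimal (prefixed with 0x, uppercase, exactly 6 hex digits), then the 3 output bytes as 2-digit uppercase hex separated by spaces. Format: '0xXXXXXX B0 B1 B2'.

Answer: 0x1C95D2 1C 95 D2

Derivation:
Sextets: H=7, J=9, X=23, S=18
24-bit: (7<<18) | (9<<12) | (23<<6) | 18
      = 0x1C0000 | 0x009000 | 0x0005C0 | 0x000012
      = 0x1C95D2
Bytes: (v>>16)&0xFF=1C, (v>>8)&0xFF=95, v&0xFF=D2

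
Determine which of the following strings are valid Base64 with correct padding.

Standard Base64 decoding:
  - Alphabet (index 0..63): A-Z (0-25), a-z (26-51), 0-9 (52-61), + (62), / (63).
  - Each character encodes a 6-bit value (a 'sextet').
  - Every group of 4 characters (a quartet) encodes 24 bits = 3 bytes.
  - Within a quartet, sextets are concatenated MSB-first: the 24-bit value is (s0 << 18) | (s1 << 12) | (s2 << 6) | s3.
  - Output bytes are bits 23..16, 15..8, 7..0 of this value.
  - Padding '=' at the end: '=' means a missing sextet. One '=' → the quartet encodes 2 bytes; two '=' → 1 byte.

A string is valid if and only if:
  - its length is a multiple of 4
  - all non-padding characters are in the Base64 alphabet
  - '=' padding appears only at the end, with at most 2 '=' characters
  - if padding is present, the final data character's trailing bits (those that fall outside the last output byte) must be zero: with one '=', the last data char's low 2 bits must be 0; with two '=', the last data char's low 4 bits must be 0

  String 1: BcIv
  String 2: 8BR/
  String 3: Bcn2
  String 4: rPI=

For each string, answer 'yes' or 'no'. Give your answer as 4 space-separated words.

String 1: 'BcIv' → valid
String 2: '8BR/' → valid
String 3: 'Bcn2' → valid
String 4: 'rPI=' → valid

Answer: yes yes yes yes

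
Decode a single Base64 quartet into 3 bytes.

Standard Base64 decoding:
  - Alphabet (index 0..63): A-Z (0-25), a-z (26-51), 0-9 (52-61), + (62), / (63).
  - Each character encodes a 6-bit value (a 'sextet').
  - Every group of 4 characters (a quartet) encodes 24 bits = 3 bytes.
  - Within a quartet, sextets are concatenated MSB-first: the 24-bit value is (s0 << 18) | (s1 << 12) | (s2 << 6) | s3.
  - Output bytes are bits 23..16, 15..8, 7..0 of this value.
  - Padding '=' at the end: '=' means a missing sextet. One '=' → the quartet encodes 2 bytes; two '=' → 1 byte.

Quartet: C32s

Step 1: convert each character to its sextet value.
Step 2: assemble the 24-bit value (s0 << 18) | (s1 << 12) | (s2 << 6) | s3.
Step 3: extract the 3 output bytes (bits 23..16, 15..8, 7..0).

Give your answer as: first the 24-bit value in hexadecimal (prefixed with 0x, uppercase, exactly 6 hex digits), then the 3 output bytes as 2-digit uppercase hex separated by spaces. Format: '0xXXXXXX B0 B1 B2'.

Answer: 0x0B7DAC 0B 7D AC

Derivation:
Sextets: C=2, 3=55, 2=54, s=44
24-bit: (2<<18) | (55<<12) | (54<<6) | 44
      = 0x080000 | 0x037000 | 0x000D80 | 0x00002C
      = 0x0B7DAC
Bytes: (v>>16)&0xFF=0B, (v>>8)&0xFF=7D, v&0xFF=AC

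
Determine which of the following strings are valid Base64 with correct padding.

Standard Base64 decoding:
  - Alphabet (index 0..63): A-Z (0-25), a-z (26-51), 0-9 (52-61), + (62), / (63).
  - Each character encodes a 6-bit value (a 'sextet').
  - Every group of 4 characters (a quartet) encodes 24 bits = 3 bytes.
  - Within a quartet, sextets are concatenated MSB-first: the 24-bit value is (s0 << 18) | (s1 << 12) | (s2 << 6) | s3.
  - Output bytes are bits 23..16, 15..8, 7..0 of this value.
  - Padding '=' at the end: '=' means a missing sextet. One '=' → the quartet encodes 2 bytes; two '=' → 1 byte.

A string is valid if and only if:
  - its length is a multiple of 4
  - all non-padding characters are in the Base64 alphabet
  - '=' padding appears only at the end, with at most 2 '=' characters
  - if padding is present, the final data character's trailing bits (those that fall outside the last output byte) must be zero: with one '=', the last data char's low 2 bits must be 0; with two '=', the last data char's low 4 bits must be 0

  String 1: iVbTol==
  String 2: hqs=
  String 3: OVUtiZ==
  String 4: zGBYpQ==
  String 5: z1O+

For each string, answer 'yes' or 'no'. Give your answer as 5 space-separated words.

Answer: no yes no yes yes

Derivation:
String 1: 'iVbTol==' → invalid (bad trailing bits)
String 2: 'hqs=' → valid
String 3: 'OVUtiZ==' → invalid (bad trailing bits)
String 4: 'zGBYpQ==' → valid
String 5: 'z1O+' → valid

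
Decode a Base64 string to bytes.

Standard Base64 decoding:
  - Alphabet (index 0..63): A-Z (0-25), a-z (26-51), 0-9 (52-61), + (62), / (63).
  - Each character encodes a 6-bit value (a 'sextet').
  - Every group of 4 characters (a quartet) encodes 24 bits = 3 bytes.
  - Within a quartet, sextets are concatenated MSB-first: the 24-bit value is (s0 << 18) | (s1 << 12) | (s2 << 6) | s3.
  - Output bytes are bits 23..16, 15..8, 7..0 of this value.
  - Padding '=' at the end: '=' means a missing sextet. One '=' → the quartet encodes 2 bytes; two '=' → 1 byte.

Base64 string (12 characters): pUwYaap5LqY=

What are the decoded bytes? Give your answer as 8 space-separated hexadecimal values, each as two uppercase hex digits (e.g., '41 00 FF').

Answer: A5 4C 18 69 AA 79 2E A6

Derivation:
After char 0 ('p'=41): chars_in_quartet=1 acc=0x29 bytes_emitted=0
After char 1 ('U'=20): chars_in_quartet=2 acc=0xA54 bytes_emitted=0
After char 2 ('w'=48): chars_in_quartet=3 acc=0x29530 bytes_emitted=0
After char 3 ('Y'=24): chars_in_quartet=4 acc=0xA54C18 -> emit A5 4C 18, reset; bytes_emitted=3
After char 4 ('a'=26): chars_in_quartet=1 acc=0x1A bytes_emitted=3
After char 5 ('a'=26): chars_in_quartet=2 acc=0x69A bytes_emitted=3
After char 6 ('p'=41): chars_in_quartet=3 acc=0x1A6A9 bytes_emitted=3
After char 7 ('5'=57): chars_in_quartet=4 acc=0x69AA79 -> emit 69 AA 79, reset; bytes_emitted=6
After char 8 ('L'=11): chars_in_quartet=1 acc=0xB bytes_emitted=6
After char 9 ('q'=42): chars_in_quartet=2 acc=0x2EA bytes_emitted=6
After char 10 ('Y'=24): chars_in_quartet=3 acc=0xBA98 bytes_emitted=6
Padding '=': partial quartet acc=0xBA98 -> emit 2E A6; bytes_emitted=8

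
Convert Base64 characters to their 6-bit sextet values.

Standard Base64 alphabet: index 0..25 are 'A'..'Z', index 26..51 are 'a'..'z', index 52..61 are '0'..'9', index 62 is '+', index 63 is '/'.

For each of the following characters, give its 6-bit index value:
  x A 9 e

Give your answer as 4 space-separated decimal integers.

Answer: 49 0 61 30

Derivation:
'x': a..z range, 26 + ord('x') − ord('a') = 49
'A': A..Z range, ord('A') − ord('A') = 0
'9': 0..9 range, 52 + ord('9') − ord('0') = 61
'e': a..z range, 26 + ord('e') − ord('a') = 30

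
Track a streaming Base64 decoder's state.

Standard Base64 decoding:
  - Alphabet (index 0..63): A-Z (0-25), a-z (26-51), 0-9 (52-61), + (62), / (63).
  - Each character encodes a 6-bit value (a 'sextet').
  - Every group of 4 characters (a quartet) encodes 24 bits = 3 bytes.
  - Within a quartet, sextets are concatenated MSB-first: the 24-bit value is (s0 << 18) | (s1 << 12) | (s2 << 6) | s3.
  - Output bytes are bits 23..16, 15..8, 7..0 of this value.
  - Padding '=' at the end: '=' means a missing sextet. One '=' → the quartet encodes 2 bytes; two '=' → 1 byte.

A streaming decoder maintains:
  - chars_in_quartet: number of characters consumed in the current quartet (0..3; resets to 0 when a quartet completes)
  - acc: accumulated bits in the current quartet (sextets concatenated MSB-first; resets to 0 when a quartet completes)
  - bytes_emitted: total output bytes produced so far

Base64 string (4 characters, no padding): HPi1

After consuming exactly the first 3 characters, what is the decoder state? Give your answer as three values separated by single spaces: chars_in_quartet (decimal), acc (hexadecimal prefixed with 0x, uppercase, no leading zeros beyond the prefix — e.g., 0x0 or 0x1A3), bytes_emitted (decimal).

Answer: 3 0x73E2 0

Derivation:
After char 0 ('H'=7): chars_in_quartet=1 acc=0x7 bytes_emitted=0
After char 1 ('P'=15): chars_in_quartet=2 acc=0x1CF bytes_emitted=0
After char 2 ('i'=34): chars_in_quartet=3 acc=0x73E2 bytes_emitted=0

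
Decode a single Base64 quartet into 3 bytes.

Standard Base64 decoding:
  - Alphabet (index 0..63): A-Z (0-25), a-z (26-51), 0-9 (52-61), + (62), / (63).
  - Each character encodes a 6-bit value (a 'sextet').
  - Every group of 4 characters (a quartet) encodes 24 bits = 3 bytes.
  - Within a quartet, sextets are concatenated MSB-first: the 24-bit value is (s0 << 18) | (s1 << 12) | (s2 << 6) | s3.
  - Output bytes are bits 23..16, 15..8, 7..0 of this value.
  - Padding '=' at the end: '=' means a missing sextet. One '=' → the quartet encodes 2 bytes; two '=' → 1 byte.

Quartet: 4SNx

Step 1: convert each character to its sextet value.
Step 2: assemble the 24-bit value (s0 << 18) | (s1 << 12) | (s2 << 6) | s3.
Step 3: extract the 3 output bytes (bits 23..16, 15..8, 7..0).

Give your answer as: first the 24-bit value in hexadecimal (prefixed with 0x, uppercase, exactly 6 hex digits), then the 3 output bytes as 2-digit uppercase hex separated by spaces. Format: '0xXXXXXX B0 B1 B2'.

Sextets: 4=56, S=18, N=13, x=49
24-bit: (56<<18) | (18<<12) | (13<<6) | 49
      = 0xE00000 | 0x012000 | 0x000340 | 0x000031
      = 0xE12371
Bytes: (v>>16)&0xFF=E1, (v>>8)&0xFF=23, v&0xFF=71

Answer: 0xE12371 E1 23 71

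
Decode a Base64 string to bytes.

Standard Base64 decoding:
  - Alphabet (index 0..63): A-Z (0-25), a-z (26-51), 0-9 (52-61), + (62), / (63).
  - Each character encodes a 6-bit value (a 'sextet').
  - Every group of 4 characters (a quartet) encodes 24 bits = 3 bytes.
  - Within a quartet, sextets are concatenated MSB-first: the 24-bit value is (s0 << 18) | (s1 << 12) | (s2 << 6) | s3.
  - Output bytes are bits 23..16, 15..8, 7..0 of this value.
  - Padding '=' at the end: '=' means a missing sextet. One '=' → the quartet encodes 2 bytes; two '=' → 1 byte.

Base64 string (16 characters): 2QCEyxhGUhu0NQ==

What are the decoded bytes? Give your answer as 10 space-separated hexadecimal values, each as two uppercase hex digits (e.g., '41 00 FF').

After char 0 ('2'=54): chars_in_quartet=1 acc=0x36 bytes_emitted=0
After char 1 ('Q'=16): chars_in_quartet=2 acc=0xD90 bytes_emitted=0
After char 2 ('C'=2): chars_in_quartet=3 acc=0x36402 bytes_emitted=0
After char 3 ('E'=4): chars_in_quartet=4 acc=0xD90084 -> emit D9 00 84, reset; bytes_emitted=3
After char 4 ('y'=50): chars_in_quartet=1 acc=0x32 bytes_emitted=3
After char 5 ('x'=49): chars_in_quartet=2 acc=0xCB1 bytes_emitted=3
After char 6 ('h'=33): chars_in_quartet=3 acc=0x32C61 bytes_emitted=3
After char 7 ('G'=6): chars_in_quartet=4 acc=0xCB1846 -> emit CB 18 46, reset; bytes_emitted=6
After char 8 ('U'=20): chars_in_quartet=1 acc=0x14 bytes_emitted=6
After char 9 ('h'=33): chars_in_quartet=2 acc=0x521 bytes_emitted=6
After char 10 ('u'=46): chars_in_quartet=3 acc=0x1486E bytes_emitted=6
After char 11 ('0'=52): chars_in_quartet=4 acc=0x521BB4 -> emit 52 1B B4, reset; bytes_emitted=9
After char 12 ('N'=13): chars_in_quartet=1 acc=0xD bytes_emitted=9
After char 13 ('Q'=16): chars_in_quartet=2 acc=0x350 bytes_emitted=9
Padding '==': partial quartet acc=0x350 -> emit 35; bytes_emitted=10

Answer: D9 00 84 CB 18 46 52 1B B4 35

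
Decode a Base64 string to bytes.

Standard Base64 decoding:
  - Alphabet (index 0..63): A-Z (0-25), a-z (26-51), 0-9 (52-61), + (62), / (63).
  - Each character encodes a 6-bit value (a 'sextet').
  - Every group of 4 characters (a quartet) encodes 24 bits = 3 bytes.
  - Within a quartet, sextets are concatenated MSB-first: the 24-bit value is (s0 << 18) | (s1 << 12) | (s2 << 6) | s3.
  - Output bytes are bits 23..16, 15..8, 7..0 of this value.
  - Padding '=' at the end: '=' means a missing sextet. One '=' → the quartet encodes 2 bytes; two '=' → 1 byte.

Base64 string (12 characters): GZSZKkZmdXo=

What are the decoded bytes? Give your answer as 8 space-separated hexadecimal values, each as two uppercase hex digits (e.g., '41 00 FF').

Answer: 19 94 99 2A 46 66 75 7A

Derivation:
After char 0 ('G'=6): chars_in_quartet=1 acc=0x6 bytes_emitted=0
After char 1 ('Z'=25): chars_in_quartet=2 acc=0x199 bytes_emitted=0
After char 2 ('S'=18): chars_in_quartet=3 acc=0x6652 bytes_emitted=0
After char 3 ('Z'=25): chars_in_quartet=4 acc=0x199499 -> emit 19 94 99, reset; bytes_emitted=3
After char 4 ('K'=10): chars_in_quartet=1 acc=0xA bytes_emitted=3
After char 5 ('k'=36): chars_in_quartet=2 acc=0x2A4 bytes_emitted=3
After char 6 ('Z'=25): chars_in_quartet=3 acc=0xA919 bytes_emitted=3
After char 7 ('m'=38): chars_in_quartet=4 acc=0x2A4666 -> emit 2A 46 66, reset; bytes_emitted=6
After char 8 ('d'=29): chars_in_quartet=1 acc=0x1D bytes_emitted=6
After char 9 ('X'=23): chars_in_quartet=2 acc=0x757 bytes_emitted=6
After char 10 ('o'=40): chars_in_quartet=3 acc=0x1D5E8 bytes_emitted=6
Padding '=': partial quartet acc=0x1D5E8 -> emit 75 7A; bytes_emitted=8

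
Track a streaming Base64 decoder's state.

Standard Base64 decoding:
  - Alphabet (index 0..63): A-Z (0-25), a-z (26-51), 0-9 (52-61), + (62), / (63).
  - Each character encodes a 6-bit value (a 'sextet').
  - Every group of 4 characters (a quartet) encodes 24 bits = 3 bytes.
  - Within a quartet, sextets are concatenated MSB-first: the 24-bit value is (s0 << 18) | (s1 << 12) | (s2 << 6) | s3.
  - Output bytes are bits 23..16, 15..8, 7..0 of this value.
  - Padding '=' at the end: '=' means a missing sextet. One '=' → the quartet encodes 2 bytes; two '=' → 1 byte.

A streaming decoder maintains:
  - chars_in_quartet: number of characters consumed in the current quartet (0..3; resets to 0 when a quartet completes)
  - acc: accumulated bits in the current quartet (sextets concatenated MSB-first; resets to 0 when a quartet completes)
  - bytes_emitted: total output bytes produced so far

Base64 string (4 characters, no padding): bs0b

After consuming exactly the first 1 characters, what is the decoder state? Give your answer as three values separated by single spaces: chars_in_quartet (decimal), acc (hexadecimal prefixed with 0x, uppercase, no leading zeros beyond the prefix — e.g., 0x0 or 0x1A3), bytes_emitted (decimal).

After char 0 ('b'=27): chars_in_quartet=1 acc=0x1B bytes_emitted=0

Answer: 1 0x1B 0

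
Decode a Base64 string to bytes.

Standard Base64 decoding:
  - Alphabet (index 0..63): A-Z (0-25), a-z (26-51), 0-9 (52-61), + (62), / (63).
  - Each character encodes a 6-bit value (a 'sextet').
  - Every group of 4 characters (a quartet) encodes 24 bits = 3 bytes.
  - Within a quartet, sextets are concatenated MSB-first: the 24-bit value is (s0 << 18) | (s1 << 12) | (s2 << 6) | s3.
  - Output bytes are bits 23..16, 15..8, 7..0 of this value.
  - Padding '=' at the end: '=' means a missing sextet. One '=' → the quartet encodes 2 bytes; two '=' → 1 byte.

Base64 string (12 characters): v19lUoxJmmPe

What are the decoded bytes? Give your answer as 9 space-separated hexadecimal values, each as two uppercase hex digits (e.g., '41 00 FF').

Answer: BF 5F 65 52 8C 49 9A 63 DE

Derivation:
After char 0 ('v'=47): chars_in_quartet=1 acc=0x2F bytes_emitted=0
After char 1 ('1'=53): chars_in_quartet=2 acc=0xBF5 bytes_emitted=0
After char 2 ('9'=61): chars_in_quartet=3 acc=0x2FD7D bytes_emitted=0
After char 3 ('l'=37): chars_in_quartet=4 acc=0xBF5F65 -> emit BF 5F 65, reset; bytes_emitted=3
After char 4 ('U'=20): chars_in_quartet=1 acc=0x14 bytes_emitted=3
After char 5 ('o'=40): chars_in_quartet=2 acc=0x528 bytes_emitted=3
After char 6 ('x'=49): chars_in_quartet=3 acc=0x14A31 bytes_emitted=3
After char 7 ('J'=9): chars_in_quartet=4 acc=0x528C49 -> emit 52 8C 49, reset; bytes_emitted=6
After char 8 ('m'=38): chars_in_quartet=1 acc=0x26 bytes_emitted=6
After char 9 ('m'=38): chars_in_quartet=2 acc=0x9A6 bytes_emitted=6
After char 10 ('P'=15): chars_in_quartet=3 acc=0x2698F bytes_emitted=6
After char 11 ('e'=30): chars_in_quartet=4 acc=0x9A63DE -> emit 9A 63 DE, reset; bytes_emitted=9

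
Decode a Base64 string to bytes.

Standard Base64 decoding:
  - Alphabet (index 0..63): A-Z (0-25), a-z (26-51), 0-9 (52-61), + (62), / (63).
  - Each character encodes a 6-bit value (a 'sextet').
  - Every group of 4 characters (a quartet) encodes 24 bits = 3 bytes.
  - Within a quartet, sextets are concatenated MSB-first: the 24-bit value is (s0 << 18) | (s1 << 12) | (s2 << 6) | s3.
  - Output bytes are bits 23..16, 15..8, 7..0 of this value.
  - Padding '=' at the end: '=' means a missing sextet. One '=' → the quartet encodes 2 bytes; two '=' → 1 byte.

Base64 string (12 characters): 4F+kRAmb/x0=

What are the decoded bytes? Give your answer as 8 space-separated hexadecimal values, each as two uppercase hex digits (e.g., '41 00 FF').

Answer: E0 5F A4 44 09 9B FF 1D

Derivation:
After char 0 ('4'=56): chars_in_quartet=1 acc=0x38 bytes_emitted=0
After char 1 ('F'=5): chars_in_quartet=2 acc=0xE05 bytes_emitted=0
After char 2 ('+'=62): chars_in_quartet=3 acc=0x3817E bytes_emitted=0
After char 3 ('k'=36): chars_in_quartet=4 acc=0xE05FA4 -> emit E0 5F A4, reset; bytes_emitted=3
After char 4 ('R'=17): chars_in_quartet=1 acc=0x11 bytes_emitted=3
After char 5 ('A'=0): chars_in_quartet=2 acc=0x440 bytes_emitted=3
After char 6 ('m'=38): chars_in_quartet=3 acc=0x11026 bytes_emitted=3
After char 7 ('b'=27): chars_in_quartet=4 acc=0x44099B -> emit 44 09 9B, reset; bytes_emitted=6
After char 8 ('/'=63): chars_in_quartet=1 acc=0x3F bytes_emitted=6
After char 9 ('x'=49): chars_in_quartet=2 acc=0xFF1 bytes_emitted=6
After char 10 ('0'=52): chars_in_quartet=3 acc=0x3FC74 bytes_emitted=6
Padding '=': partial quartet acc=0x3FC74 -> emit FF 1D; bytes_emitted=8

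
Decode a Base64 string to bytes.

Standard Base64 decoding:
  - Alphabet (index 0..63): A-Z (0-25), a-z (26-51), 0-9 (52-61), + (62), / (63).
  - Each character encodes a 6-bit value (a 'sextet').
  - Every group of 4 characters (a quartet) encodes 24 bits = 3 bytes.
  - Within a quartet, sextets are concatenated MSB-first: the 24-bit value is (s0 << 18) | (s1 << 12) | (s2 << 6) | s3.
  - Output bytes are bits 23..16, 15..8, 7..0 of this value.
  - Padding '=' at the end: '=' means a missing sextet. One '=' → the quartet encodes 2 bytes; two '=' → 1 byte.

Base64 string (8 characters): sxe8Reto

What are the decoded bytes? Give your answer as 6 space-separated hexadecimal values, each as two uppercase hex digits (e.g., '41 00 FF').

After char 0 ('s'=44): chars_in_quartet=1 acc=0x2C bytes_emitted=0
After char 1 ('x'=49): chars_in_quartet=2 acc=0xB31 bytes_emitted=0
After char 2 ('e'=30): chars_in_quartet=3 acc=0x2CC5E bytes_emitted=0
After char 3 ('8'=60): chars_in_quartet=4 acc=0xB317BC -> emit B3 17 BC, reset; bytes_emitted=3
After char 4 ('R'=17): chars_in_quartet=1 acc=0x11 bytes_emitted=3
After char 5 ('e'=30): chars_in_quartet=2 acc=0x45E bytes_emitted=3
After char 6 ('t'=45): chars_in_quartet=3 acc=0x117AD bytes_emitted=3
After char 7 ('o'=40): chars_in_quartet=4 acc=0x45EB68 -> emit 45 EB 68, reset; bytes_emitted=6

Answer: B3 17 BC 45 EB 68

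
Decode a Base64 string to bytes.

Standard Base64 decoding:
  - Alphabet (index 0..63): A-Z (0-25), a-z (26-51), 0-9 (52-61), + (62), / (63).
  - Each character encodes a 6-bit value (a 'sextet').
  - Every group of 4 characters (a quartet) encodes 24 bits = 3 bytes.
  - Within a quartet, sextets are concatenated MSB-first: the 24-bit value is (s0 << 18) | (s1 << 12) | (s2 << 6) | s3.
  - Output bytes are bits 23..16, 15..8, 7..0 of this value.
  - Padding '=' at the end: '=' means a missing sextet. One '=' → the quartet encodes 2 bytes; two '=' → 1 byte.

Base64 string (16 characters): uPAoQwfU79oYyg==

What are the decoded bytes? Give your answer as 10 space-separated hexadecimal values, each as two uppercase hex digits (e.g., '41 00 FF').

Answer: B8 F0 28 43 07 D4 EF DA 18 CA

Derivation:
After char 0 ('u'=46): chars_in_quartet=1 acc=0x2E bytes_emitted=0
After char 1 ('P'=15): chars_in_quartet=2 acc=0xB8F bytes_emitted=0
After char 2 ('A'=0): chars_in_quartet=3 acc=0x2E3C0 bytes_emitted=0
After char 3 ('o'=40): chars_in_quartet=4 acc=0xB8F028 -> emit B8 F0 28, reset; bytes_emitted=3
After char 4 ('Q'=16): chars_in_quartet=1 acc=0x10 bytes_emitted=3
After char 5 ('w'=48): chars_in_quartet=2 acc=0x430 bytes_emitted=3
After char 6 ('f'=31): chars_in_quartet=3 acc=0x10C1F bytes_emitted=3
After char 7 ('U'=20): chars_in_quartet=4 acc=0x4307D4 -> emit 43 07 D4, reset; bytes_emitted=6
After char 8 ('7'=59): chars_in_quartet=1 acc=0x3B bytes_emitted=6
After char 9 ('9'=61): chars_in_quartet=2 acc=0xEFD bytes_emitted=6
After char 10 ('o'=40): chars_in_quartet=3 acc=0x3BF68 bytes_emitted=6
After char 11 ('Y'=24): chars_in_quartet=4 acc=0xEFDA18 -> emit EF DA 18, reset; bytes_emitted=9
After char 12 ('y'=50): chars_in_quartet=1 acc=0x32 bytes_emitted=9
After char 13 ('g'=32): chars_in_quartet=2 acc=0xCA0 bytes_emitted=9
Padding '==': partial quartet acc=0xCA0 -> emit CA; bytes_emitted=10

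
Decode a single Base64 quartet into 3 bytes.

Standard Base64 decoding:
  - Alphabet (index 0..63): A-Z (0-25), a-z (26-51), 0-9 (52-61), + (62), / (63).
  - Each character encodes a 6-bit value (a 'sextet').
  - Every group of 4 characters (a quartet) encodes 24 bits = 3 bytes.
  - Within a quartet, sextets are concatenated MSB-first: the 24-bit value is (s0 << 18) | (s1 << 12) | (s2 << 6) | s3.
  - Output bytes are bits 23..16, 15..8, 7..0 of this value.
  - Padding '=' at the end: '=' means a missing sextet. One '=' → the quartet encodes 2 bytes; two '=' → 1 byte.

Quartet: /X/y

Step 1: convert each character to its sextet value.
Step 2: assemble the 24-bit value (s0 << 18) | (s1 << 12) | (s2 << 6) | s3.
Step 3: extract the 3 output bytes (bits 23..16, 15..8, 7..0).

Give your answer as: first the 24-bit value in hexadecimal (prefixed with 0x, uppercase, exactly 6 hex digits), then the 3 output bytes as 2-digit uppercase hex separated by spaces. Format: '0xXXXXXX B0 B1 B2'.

Answer: 0xFD7FF2 FD 7F F2

Derivation:
Sextets: /=63, X=23, /=63, y=50
24-bit: (63<<18) | (23<<12) | (63<<6) | 50
      = 0xFC0000 | 0x017000 | 0x000FC0 | 0x000032
      = 0xFD7FF2
Bytes: (v>>16)&0xFF=FD, (v>>8)&0xFF=7F, v&0xFF=F2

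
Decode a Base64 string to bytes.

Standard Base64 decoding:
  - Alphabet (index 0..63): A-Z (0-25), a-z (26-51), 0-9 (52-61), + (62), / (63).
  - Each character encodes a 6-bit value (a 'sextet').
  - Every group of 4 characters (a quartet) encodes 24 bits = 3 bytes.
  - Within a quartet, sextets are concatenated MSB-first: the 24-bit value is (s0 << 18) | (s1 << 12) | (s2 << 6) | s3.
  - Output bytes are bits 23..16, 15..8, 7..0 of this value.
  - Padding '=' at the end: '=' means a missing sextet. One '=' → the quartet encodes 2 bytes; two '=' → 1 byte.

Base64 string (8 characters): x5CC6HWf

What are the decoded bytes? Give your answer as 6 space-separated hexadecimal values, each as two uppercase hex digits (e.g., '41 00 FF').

After char 0 ('x'=49): chars_in_quartet=1 acc=0x31 bytes_emitted=0
After char 1 ('5'=57): chars_in_quartet=2 acc=0xC79 bytes_emitted=0
After char 2 ('C'=2): chars_in_quartet=3 acc=0x31E42 bytes_emitted=0
After char 3 ('C'=2): chars_in_quartet=4 acc=0xC79082 -> emit C7 90 82, reset; bytes_emitted=3
After char 4 ('6'=58): chars_in_quartet=1 acc=0x3A bytes_emitted=3
After char 5 ('H'=7): chars_in_quartet=2 acc=0xE87 bytes_emitted=3
After char 6 ('W'=22): chars_in_quartet=3 acc=0x3A1D6 bytes_emitted=3
After char 7 ('f'=31): chars_in_quartet=4 acc=0xE8759F -> emit E8 75 9F, reset; bytes_emitted=6

Answer: C7 90 82 E8 75 9F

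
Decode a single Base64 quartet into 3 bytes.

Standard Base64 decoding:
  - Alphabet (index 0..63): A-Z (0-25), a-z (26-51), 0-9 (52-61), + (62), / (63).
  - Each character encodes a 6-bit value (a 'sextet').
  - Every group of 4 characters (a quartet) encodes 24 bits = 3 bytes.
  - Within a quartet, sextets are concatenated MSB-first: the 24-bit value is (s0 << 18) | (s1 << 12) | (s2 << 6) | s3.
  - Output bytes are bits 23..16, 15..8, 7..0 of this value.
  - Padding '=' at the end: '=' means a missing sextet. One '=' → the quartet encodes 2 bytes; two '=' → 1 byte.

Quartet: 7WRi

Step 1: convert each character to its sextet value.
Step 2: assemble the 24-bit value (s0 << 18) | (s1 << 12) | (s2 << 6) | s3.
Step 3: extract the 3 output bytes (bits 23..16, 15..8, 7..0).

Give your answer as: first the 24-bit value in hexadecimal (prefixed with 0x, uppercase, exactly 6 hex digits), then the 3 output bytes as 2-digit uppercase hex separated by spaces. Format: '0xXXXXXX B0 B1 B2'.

Sextets: 7=59, W=22, R=17, i=34
24-bit: (59<<18) | (22<<12) | (17<<6) | 34
      = 0xEC0000 | 0x016000 | 0x000440 | 0x000022
      = 0xED6462
Bytes: (v>>16)&0xFF=ED, (v>>8)&0xFF=64, v&0xFF=62

Answer: 0xED6462 ED 64 62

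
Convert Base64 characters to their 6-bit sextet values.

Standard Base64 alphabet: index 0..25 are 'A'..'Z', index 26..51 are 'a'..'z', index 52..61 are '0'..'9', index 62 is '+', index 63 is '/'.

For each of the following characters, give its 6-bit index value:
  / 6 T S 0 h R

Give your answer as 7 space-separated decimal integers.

Answer: 63 58 19 18 52 33 17

Derivation:
'/': index 63
'6': 0..9 range, 52 + ord('6') − ord('0') = 58
'T': A..Z range, ord('T') − ord('A') = 19
'S': A..Z range, ord('S') − ord('A') = 18
'0': 0..9 range, 52 + ord('0') − ord('0') = 52
'h': a..z range, 26 + ord('h') − ord('a') = 33
'R': A..Z range, ord('R') − ord('A') = 17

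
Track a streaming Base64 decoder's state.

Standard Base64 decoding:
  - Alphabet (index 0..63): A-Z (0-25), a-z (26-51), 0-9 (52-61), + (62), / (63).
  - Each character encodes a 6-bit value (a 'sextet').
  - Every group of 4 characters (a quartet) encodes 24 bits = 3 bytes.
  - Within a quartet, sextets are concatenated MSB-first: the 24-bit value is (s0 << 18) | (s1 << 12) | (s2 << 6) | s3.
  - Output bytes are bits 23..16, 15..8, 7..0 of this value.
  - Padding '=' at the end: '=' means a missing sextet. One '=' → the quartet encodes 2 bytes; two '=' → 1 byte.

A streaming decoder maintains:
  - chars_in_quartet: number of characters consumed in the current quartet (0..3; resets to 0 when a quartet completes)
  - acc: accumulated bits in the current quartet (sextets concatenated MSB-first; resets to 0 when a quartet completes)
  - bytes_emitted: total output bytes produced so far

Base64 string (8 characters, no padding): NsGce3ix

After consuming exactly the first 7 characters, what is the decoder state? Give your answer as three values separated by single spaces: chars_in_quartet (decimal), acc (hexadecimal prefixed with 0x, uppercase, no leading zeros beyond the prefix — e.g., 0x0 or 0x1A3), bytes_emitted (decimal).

After char 0 ('N'=13): chars_in_quartet=1 acc=0xD bytes_emitted=0
After char 1 ('s'=44): chars_in_quartet=2 acc=0x36C bytes_emitted=0
After char 2 ('G'=6): chars_in_quartet=3 acc=0xDB06 bytes_emitted=0
After char 3 ('c'=28): chars_in_quartet=4 acc=0x36C19C -> emit 36 C1 9C, reset; bytes_emitted=3
After char 4 ('e'=30): chars_in_quartet=1 acc=0x1E bytes_emitted=3
After char 5 ('3'=55): chars_in_quartet=2 acc=0x7B7 bytes_emitted=3
After char 6 ('i'=34): chars_in_quartet=3 acc=0x1EDE2 bytes_emitted=3

Answer: 3 0x1EDE2 3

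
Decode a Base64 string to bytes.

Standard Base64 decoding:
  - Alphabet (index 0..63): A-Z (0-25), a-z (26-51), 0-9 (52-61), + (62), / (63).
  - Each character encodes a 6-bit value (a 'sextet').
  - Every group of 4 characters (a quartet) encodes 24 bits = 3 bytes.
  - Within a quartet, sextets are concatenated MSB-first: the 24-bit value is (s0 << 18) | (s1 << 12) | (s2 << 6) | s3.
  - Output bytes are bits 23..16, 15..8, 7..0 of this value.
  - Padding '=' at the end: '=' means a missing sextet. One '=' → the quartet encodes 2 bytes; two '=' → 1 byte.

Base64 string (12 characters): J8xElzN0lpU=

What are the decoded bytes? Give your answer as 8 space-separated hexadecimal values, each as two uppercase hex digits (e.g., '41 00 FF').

After char 0 ('J'=9): chars_in_quartet=1 acc=0x9 bytes_emitted=0
After char 1 ('8'=60): chars_in_quartet=2 acc=0x27C bytes_emitted=0
After char 2 ('x'=49): chars_in_quartet=3 acc=0x9F31 bytes_emitted=0
After char 3 ('E'=4): chars_in_quartet=4 acc=0x27CC44 -> emit 27 CC 44, reset; bytes_emitted=3
After char 4 ('l'=37): chars_in_quartet=1 acc=0x25 bytes_emitted=3
After char 5 ('z'=51): chars_in_quartet=2 acc=0x973 bytes_emitted=3
After char 6 ('N'=13): chars_in_quartet=3 acc=0x25CCD bytes_emitted=3
After char 7 ('0'=52): chars_in_quartet=4 acc=0x973374 -> emit 97 33 74, reset; bytes_emitted=6
After char 8 ('l'=37): chars_in_quartet=1 acc=0x25 bytes_emitted=6
After char 9 ('p'=41): chars_in_quartet=2 acc=0x969 bytes_emitted=6
After char 10 ('U'=20): chars_in_quartet=3 acc=0x25A54 bytes_emitted=6
Padding '=': partial quartet acc=0x25A54 -> emit 96 95; bytes_emitted=8

Answer: 27 CC 44 97 33 74 96 95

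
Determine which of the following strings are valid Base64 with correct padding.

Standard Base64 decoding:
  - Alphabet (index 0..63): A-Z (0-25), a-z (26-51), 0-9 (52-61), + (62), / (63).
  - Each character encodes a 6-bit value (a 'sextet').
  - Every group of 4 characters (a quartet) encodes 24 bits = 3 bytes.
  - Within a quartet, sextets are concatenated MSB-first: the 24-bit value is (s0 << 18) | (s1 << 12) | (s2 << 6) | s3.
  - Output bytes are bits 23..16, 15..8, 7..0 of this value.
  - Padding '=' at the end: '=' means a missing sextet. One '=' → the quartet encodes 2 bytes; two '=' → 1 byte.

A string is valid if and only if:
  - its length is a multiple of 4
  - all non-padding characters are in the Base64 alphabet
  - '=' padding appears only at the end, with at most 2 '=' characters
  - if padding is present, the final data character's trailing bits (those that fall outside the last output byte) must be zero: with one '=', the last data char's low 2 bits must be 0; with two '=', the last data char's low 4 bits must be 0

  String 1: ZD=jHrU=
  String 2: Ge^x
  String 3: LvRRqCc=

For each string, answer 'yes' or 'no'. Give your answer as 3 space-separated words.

String 1: 'ZD=jHrU=' → invalid (bad char(s): ['=']; '=' in middle)
String 2: 'Ge^x' → invalid (bad char(s): ['^'])
String 3: 'LvRRqCc=' → valid

Answer: no no yes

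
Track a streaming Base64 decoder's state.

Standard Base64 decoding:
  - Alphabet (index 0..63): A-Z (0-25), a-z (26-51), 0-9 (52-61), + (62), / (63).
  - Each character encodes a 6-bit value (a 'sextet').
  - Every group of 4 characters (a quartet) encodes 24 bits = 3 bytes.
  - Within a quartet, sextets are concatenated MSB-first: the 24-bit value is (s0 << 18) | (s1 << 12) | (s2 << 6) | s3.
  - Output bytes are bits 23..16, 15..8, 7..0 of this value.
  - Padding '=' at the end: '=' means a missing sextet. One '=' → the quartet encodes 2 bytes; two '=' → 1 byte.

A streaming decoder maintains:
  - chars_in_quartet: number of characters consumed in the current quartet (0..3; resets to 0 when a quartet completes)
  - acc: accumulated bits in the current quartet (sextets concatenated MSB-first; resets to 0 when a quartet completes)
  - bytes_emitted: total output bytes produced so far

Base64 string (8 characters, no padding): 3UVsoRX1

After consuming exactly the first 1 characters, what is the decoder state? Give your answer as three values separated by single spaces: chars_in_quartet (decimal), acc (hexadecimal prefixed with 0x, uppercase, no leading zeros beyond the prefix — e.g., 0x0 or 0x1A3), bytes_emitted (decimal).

Answer: 1 0x37 0

Derivation:
After char 0 ('3'=55): chars_in_quartet=1 acc=0x37 bytes_emitted=0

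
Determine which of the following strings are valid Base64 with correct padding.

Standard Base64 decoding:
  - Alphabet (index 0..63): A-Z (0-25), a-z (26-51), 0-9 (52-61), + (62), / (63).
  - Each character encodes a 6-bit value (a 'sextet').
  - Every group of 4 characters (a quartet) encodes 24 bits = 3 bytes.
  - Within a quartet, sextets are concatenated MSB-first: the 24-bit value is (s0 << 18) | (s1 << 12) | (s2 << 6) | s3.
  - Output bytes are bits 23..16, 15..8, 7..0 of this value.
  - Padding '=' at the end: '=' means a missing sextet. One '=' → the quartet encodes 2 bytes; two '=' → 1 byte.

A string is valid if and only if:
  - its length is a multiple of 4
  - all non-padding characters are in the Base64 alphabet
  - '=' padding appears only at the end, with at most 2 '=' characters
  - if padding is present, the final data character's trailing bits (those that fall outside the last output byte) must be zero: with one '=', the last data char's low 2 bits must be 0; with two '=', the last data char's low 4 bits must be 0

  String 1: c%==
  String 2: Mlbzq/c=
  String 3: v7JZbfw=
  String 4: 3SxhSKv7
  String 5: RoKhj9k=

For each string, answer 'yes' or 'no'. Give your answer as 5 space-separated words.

String 1: 'c%==' → invalid (bad char(s): ['%'])
String 2: 'Mlbzq/c=' → valid
String 3: 'v7JZbfw=' → valid
String 4: '3SxhSKv7' → valid
String 5: 'RoKhj9k=' → valid

Answer: no yes yes yes yes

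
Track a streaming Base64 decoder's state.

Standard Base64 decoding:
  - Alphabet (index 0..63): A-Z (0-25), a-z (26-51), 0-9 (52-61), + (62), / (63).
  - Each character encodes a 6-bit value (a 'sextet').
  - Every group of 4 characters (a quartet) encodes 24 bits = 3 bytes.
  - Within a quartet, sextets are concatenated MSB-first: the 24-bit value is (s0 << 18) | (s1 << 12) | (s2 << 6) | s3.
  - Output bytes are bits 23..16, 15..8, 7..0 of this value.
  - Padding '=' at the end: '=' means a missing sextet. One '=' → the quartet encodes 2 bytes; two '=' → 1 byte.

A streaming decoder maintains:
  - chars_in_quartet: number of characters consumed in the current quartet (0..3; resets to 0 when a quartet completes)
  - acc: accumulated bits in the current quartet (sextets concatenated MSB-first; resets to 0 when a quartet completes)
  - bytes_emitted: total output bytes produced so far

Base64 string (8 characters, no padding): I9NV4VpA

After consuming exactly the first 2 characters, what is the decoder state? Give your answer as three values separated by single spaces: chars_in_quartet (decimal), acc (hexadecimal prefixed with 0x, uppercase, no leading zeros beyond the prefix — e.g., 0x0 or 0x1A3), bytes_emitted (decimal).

After char 0 ('I'=8): chars_in_quartet=1 acc=0x8 bytes_emitted=0
After char 1 ('9'=61): chars_in_quartet=2 acc=0x23D bytes_emitted=0

Answer: 2 0x23D 0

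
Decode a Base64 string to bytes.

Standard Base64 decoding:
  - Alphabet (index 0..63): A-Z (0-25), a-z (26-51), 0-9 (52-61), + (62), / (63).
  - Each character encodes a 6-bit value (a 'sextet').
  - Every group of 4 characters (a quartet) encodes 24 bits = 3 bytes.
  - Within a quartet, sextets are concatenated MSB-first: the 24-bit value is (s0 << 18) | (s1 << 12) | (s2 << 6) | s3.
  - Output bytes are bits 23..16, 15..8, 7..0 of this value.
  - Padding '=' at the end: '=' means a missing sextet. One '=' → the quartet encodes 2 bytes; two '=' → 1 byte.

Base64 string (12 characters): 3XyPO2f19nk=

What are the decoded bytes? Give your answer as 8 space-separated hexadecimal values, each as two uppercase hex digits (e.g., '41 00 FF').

After char 0 ('3'=55): chars_in_quartet=1 acc=0x37 bytes_emitted=0
After char 1 ('X'=23): chars_in_quartet=2 acc=0xDD7 bytes_emitted=0
After char 2 ('y'=50): chars_in_quartet=3 acc=0x375F2 bytes_emitted=0
After char 3 ('P'=15): chars_in_quartet=4 acc=0xDD7C8F -> emit DD 7C 8F, reset; bytes_emitted=3
After char 4 ('O'=14): chars_in_quartet=1 acc=0xE bytes_emitted=3
After char 5 ('2'=54): chars_in_quartet=2 acc=0x3B6 bytes_emitted=3
After char 6 ('f'=31): chars_in_quartet=3 acc=0xED9F bytes_emitted=3
After char 7 ('1'=53): chars_in_quartet=4 acc=0x3B67F5 -> emit 3B 67 F5, reset; bytes_emitted=6
After char 8 ('9'=61): chars_in_quartet=1 acc=0x3D bytes_emitted=6
After char 9 ('n'=39): chars_in_quartet=2 acc=0xF67 bytes_emitted=6
After char 10 ('k'=36): chars_in_quartet=3 acc=0x3D9E4 bytes_emitted=6
Padding '=': partial quartet acc=0x3D9E4 -> emit F6 79; bytes_emitted=8

Answer: DD 7C 8F 3B 67 F5 F6 79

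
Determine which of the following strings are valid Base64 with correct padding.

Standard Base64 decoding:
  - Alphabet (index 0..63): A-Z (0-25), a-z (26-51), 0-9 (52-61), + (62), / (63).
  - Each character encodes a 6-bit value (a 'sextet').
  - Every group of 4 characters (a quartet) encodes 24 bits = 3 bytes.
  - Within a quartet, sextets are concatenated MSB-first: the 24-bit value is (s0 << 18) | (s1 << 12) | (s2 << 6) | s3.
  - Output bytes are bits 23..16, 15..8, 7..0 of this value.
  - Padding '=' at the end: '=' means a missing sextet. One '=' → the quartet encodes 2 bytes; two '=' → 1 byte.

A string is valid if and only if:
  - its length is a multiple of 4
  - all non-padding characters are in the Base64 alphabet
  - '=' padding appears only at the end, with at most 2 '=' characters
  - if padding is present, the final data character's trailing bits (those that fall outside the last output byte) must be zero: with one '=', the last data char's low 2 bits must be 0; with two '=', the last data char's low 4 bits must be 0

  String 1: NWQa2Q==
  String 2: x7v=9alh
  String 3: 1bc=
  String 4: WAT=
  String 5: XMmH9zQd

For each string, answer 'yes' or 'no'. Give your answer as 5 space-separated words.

Answer: yes no yes no yes

Derivation:
String 1: 'NWQa2Q==' → valid
String 2: 'x7v=9alh' → invalid (bad char(s): ['=']; '=' in middle)
String 3: '1bc=' → valid
String 4: 'WAT=' → invalid (bad trailing bits)
String 5: 'XMmH9zQd' → valid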